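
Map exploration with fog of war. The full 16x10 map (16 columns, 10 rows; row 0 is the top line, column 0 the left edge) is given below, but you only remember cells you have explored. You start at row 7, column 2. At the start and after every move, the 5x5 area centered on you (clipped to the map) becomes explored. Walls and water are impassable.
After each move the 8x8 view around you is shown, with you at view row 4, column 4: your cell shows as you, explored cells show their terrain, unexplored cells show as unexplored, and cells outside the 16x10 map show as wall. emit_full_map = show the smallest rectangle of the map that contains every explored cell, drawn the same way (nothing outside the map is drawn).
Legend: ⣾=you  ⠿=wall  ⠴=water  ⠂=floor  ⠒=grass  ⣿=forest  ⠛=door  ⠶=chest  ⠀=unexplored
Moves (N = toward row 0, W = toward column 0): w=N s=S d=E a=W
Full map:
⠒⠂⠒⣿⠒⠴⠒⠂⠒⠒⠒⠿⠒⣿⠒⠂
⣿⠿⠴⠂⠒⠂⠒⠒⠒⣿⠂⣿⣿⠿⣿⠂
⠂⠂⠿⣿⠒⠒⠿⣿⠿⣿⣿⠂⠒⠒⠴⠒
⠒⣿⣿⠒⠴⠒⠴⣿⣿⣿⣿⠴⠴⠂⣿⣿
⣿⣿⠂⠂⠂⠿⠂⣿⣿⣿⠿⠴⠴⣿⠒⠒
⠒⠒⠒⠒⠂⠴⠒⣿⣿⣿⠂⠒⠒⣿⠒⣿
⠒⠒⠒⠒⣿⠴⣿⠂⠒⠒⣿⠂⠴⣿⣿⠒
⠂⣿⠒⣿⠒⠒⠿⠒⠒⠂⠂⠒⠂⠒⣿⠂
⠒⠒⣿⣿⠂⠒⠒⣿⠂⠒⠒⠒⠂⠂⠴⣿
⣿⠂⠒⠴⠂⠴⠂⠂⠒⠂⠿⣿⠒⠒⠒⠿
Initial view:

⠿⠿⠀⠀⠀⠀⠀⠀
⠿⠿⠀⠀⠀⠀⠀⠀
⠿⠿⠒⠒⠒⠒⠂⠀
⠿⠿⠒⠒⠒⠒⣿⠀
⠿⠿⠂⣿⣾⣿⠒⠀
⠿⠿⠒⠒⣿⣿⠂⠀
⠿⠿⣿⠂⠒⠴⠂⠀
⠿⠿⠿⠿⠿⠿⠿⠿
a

⠿⠿⠿⠀⠀⠀⠀⠀
⠿⠿⠿⠀⠀⠀⠀⠀
⠿⠿⠿⠒⠒⠒⠒⠂
⠿⠿⠿⠒⠒⠒⠒⣿
⠿⠿⠿⠂⣾⠒⣿⠒
⠿⠿⠿⠒⠒⣿⣿⠂
⠿⠿⠿⣿⠂⠒⠴⠂
⠿⠿⠿⠿⠿⠿⠿⠿

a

⠿⠿⠿⠿⠀⠀⠀⠀
⠿⠿⠿⠿⠀⠀⠀⠀
⠿⠿⠿⠿⠒⠒⠒⠒
⠿⠿⠿⠿⠒⠒⠒⠒
⠿⠿⠿⠿⣾⣿⠒⣿
⠿⠿⠿⠿⠒⠒⣿⣿
⠿⠿⠿⠿⣿⠂⠒⠴
⠿⠿⠿⠿⠿⠿⠿⠿

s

⠿⠿⠿⠿⠀⠀⠀⠀
⠿⠿⠿⠿⠒⠒⠒⠒
⠿⠿⠿⠿⠒⠒⠒⠒
⠿⠿⠿⠿⠂⣿⠒⣿
⠿⠿⠿⠿⣾⠒⣿⣿
⠿⠿⠿⠿⣿⠂⠒⠴
⠿⠿⠿⠿⠿⠿⠿⠿
⠿⠿⠿⠿⠿⠿⠿⠿

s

⠿⠿⠿⠿⠒⠒⠒⠒
⠿⠿⠿⠿⠒⠒⠒⠒
⠿⠿⠿⠿⠂⣿⠒⣿
⠿⠿⠿⠿⠒⠒⣿⣿
⠿⠿⠿⠿⣾⠂⠒⠴
⠿⠿⠿⠿⠿⠿⠿⠿
⠿⠿⠿⠿⠿⠿⠿⠿
⠿⠿⠿⠿⠿⠿⠿⠿

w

⠿⠿⠿⠿⠀⠀⠀⠀
⠿⠿⠿⠿⠒⠒⠒⠒
⠿⠿⠿⠿⠒⠒⠒⠒
⠿⠿⠿⠿⠂⣿⠒⣿
⠿⠿⠿⠿⣾⠒⣿⣿
⠿⠿⠿⠿⣿⠂⠒⠴
⠿⠿⠿⠿⠿⠿⠿⠿
⠿⠿⠿⠿⠿⠿⠿⠿

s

⠿⠿⠿⠿⠒⠒⠒⠒
⠿⠿⠿⠿⠒⠒⠒⠒
⠿⠿⠿⠿⠂⣿⠒⣿
⠿⠿⠿⠿⠒⠒⣿⣿
⠿⠿⠿⠿⣾⠂⠒⠴
⠿⠿⠿⠿⠿⠿⠿⠿
⠿⠿⠿⠿⠿⠿⠿⠿
⠿⠿⠿⠿⠿⠿⠿⠿

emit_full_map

⠒⠒⠒⠒⠂
⠒⠒⠒⠒⣿
⠂⣿⠒⣿⠒
⠒⠒⣿⣿⠂
⣾⠂⠒⠴⠂


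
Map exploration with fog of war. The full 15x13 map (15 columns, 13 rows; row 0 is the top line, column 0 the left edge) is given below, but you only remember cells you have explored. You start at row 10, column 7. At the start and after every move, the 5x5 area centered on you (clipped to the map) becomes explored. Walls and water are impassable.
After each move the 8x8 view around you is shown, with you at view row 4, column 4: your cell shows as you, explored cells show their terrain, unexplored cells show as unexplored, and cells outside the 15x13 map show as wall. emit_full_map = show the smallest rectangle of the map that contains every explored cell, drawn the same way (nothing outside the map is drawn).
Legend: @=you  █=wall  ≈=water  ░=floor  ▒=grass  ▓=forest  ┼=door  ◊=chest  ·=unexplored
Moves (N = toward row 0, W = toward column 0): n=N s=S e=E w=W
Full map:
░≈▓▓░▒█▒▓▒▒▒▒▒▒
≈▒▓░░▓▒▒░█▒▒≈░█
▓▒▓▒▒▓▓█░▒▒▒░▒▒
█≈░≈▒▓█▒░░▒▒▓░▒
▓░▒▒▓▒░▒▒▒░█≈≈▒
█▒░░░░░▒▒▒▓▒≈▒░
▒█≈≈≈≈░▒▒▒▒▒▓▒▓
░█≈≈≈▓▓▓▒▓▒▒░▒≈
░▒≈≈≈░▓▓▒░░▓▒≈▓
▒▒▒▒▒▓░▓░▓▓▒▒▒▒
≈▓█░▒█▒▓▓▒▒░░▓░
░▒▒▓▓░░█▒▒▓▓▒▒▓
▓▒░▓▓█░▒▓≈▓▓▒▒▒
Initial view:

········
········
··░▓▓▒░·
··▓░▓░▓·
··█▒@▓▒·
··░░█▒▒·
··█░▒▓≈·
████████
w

········
········
··≈░▓▓▒░
··▒▓░▓░▓
··▒█@▓▓▒
··▓░░█▒▒
··▓█░▒▓≈
████████

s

········
··≈░▓▓▒░
··▒▓░▓░▓
··▒█▒▓▓▒
··▓░@█▒▒
··▓█░▒▓≈
████████
████████

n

········
········
··≈░▓▓▒░
··▒▓░▓░▓
··▒█@▓▓▒
··▓░░█▒▒
··▓█░▒▓≈
████████

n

········
········
··≈▓▓▓▒·
··≈░▓▓▒░
··▒▓@▓░▓
··▒█▒▓▓▒
··▓░░█▒▒
··▓█░▒▓≈

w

········
········
··≈≈▓▓▓▒
··≈≈░▓▓▒
··▒▒@░▓░
··░▒█▒▓▓
··▓▓░░█▒
···▓█░▒▓

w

········
········
··≈≈≈▓▓▓
··≈≈≈░▓▓
··▒▒@▓░▓
··█░▒█▒▓
··▒▓▓░░█
····▓█░▒

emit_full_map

≈≈≈▓▓▓▒·
≈≈≈░▓▓▒░
▒▒@▓░▓░▓
█░▒█▒▓▓▒
▒▓▓░░█▒▒
··▓█░▒▓≈

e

········
········
·≈≈≈▓▓▓▒
·≈≈≈░▓▓▒
·▒▒▒@░▓░
·█░▒█▒▓▓
·▒▓▓░░█▒
···▓█░▒▓

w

········
········
··≈≈≈▓▓▓
··≈≈≈░▓▓
··▒▒@▓░▓
··█░▒█▒▓
··▒▓▓░░█
····▓█░▒

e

········
········
·≈≈≈▓▓▓▒
·≈≈≈░▓▓▒
·▒▒▒@░▓░
·█░▒█▒▓▓
·▒▓▓░░█▒
···▓█░▒▓

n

········
········
··≈≈≈░▒·
·≈≈≈▓▓▓▒
·≈≈≈@▓▓▒
·▒▒▒▓░▓░
·█░▒█▒▓▓
·▒▓▓░░█▒

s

········
··≈≈≈░▒·
·≈≈≈▓▓▓▒
·≈≈≈░▓▓▒
·▒▒▒@░▓░
·█░▒█▒▓▓
·▒▓▓░░█▒
···▓█░▒▓

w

········
···≈≈≈░▒
··≈≈≈▓▓▓
··≈≈≈░▓▓
··▒▒@▓░▓
··█░▒█▒▓
··▒▓▓░░█
····▓█░▒

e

········
··≈≈≈░▒·
·≈≈≈▓▓▓▒
·≈≈≈░▓▓▒
·▒▒▒@░▓░
·█░▒█▒▓▓
·▒▓▓░░█▒
···▓█░▒▓

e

········
·≈≈≈░▒··
≈≈≈▓▓▓▒·
≈≈≈░▓▓▒░
▒▒▒▓@▓░▓
█░▒█▒▓▓▒
▒▓▓░░█▒▒
··▓█░▒▓≈


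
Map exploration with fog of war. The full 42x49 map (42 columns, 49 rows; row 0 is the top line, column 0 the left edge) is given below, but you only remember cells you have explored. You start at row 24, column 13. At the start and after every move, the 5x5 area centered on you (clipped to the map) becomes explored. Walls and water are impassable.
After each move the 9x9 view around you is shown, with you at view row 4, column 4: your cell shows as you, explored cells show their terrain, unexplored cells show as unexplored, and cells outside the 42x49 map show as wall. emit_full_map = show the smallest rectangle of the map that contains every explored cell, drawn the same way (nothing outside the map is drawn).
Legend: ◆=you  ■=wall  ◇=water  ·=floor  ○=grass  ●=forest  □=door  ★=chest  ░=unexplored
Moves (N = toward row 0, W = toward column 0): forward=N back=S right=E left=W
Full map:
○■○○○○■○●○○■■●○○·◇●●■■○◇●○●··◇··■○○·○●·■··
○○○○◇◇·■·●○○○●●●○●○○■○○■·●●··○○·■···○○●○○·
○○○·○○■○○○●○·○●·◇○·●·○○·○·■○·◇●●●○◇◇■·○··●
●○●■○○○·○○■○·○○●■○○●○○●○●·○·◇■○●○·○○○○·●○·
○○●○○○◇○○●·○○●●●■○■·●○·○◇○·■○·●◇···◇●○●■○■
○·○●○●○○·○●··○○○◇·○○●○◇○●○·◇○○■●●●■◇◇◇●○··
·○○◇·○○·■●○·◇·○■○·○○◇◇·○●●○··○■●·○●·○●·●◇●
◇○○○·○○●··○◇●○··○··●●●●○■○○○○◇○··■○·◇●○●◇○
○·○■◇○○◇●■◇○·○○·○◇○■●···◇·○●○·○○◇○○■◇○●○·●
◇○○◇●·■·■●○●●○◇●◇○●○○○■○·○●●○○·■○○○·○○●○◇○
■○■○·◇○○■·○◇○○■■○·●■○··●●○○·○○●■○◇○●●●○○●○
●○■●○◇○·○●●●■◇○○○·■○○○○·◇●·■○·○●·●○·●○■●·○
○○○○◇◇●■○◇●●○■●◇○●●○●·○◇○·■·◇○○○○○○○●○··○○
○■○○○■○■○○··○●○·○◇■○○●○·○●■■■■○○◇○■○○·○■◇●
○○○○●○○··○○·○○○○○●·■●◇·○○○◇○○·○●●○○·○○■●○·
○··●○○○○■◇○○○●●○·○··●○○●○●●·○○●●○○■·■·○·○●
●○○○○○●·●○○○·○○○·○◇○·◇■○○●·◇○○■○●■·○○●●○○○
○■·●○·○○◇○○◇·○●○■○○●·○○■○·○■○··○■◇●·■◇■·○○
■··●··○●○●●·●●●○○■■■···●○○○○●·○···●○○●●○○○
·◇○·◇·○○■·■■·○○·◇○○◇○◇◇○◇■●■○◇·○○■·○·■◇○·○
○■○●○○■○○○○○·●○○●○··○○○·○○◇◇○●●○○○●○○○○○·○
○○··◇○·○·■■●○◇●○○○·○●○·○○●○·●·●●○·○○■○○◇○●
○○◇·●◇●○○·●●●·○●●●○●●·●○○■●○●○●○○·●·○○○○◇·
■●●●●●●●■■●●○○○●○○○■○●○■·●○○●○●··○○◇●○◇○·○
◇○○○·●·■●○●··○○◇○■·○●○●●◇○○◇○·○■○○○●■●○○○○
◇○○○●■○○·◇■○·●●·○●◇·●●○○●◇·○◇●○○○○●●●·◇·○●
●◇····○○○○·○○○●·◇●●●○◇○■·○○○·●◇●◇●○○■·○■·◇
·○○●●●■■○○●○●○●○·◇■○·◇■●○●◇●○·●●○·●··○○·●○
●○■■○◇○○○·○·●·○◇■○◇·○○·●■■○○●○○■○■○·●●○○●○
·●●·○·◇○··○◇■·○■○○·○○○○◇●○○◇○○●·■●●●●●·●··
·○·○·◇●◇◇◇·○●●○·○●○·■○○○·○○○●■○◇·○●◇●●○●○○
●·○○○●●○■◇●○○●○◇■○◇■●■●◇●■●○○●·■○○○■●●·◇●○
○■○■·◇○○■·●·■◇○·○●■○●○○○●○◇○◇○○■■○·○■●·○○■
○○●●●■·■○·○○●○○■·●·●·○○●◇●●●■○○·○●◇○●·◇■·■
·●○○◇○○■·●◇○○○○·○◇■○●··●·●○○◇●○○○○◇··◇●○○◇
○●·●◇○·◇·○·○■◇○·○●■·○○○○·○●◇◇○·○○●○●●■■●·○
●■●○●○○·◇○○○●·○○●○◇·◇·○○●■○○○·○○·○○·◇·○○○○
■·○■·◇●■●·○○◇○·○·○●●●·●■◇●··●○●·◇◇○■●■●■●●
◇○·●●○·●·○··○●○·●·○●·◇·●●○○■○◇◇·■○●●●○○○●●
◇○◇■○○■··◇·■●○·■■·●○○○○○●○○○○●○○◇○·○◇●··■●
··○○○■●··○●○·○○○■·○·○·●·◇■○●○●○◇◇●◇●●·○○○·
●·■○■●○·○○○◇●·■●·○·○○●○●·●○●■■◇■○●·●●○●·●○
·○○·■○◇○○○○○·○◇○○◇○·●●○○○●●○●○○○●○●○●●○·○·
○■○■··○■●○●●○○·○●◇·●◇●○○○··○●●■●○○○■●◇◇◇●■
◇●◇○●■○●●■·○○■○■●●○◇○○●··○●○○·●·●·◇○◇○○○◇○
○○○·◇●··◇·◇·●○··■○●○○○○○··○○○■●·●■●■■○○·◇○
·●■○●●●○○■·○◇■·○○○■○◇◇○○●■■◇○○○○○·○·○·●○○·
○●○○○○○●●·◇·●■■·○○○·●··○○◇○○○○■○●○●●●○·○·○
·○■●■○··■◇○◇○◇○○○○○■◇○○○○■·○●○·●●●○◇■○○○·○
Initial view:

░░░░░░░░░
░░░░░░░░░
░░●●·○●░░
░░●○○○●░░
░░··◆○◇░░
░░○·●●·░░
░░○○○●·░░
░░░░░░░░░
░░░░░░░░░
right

░░░░░░░░░
░░░░░░░░░
░●●·○●●░░
░●○○○●○░░
░··○◆◇○░░
░○·●●·○░░
░○○○●·◇░░
░░░░░░░░░
░░░░░░░░░

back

░░░░░░░░░
░●●·○●●░░
░●○○○●○░░
░··○○◇○░░
░○·●◆·○░░
░○○○●·◇░░
░░●○●○·░░
░░░░░░░░░
░░░░░░░░░

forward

░░░░░░░░░
░░░░░░░░░
░●●·○●●░░
░●○○○●○░░
░··○◆◇○░░
░○·●●·○░░
░○○○●·◇░░
░░●○●○·░░
░░░░░░░░░

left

░░░░░░░░░
░░░░░░░░░
░░●●·○●●░
░░●○○○●○░
░░··◆○◇○░
░░○·●●·○░
░░○○○●·◇░
░░░●○●○·░
░░░░░░░░░

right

░░░░░░░░░
░░░░░░░░░
░●●·○●●░░
░●○○○●○░░
░··○◆◇○░░
░○·●●·○░░
░○○○●·◇░░
░░●○●○·░░
░░░░░░░░░

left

░░░░░░░░░
░░░░░░░░░
░░●●·○●●░
░░●○○○●○░
░░··◆○◇○░
░░○·●●·○░
░░○○○●·◇░
░░░●○●○·░
░░░░░░░░░

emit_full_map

●●·○●●
●○○○●○
··◆○◇○
○·●●·○
○○○●·◇
░●○●○·


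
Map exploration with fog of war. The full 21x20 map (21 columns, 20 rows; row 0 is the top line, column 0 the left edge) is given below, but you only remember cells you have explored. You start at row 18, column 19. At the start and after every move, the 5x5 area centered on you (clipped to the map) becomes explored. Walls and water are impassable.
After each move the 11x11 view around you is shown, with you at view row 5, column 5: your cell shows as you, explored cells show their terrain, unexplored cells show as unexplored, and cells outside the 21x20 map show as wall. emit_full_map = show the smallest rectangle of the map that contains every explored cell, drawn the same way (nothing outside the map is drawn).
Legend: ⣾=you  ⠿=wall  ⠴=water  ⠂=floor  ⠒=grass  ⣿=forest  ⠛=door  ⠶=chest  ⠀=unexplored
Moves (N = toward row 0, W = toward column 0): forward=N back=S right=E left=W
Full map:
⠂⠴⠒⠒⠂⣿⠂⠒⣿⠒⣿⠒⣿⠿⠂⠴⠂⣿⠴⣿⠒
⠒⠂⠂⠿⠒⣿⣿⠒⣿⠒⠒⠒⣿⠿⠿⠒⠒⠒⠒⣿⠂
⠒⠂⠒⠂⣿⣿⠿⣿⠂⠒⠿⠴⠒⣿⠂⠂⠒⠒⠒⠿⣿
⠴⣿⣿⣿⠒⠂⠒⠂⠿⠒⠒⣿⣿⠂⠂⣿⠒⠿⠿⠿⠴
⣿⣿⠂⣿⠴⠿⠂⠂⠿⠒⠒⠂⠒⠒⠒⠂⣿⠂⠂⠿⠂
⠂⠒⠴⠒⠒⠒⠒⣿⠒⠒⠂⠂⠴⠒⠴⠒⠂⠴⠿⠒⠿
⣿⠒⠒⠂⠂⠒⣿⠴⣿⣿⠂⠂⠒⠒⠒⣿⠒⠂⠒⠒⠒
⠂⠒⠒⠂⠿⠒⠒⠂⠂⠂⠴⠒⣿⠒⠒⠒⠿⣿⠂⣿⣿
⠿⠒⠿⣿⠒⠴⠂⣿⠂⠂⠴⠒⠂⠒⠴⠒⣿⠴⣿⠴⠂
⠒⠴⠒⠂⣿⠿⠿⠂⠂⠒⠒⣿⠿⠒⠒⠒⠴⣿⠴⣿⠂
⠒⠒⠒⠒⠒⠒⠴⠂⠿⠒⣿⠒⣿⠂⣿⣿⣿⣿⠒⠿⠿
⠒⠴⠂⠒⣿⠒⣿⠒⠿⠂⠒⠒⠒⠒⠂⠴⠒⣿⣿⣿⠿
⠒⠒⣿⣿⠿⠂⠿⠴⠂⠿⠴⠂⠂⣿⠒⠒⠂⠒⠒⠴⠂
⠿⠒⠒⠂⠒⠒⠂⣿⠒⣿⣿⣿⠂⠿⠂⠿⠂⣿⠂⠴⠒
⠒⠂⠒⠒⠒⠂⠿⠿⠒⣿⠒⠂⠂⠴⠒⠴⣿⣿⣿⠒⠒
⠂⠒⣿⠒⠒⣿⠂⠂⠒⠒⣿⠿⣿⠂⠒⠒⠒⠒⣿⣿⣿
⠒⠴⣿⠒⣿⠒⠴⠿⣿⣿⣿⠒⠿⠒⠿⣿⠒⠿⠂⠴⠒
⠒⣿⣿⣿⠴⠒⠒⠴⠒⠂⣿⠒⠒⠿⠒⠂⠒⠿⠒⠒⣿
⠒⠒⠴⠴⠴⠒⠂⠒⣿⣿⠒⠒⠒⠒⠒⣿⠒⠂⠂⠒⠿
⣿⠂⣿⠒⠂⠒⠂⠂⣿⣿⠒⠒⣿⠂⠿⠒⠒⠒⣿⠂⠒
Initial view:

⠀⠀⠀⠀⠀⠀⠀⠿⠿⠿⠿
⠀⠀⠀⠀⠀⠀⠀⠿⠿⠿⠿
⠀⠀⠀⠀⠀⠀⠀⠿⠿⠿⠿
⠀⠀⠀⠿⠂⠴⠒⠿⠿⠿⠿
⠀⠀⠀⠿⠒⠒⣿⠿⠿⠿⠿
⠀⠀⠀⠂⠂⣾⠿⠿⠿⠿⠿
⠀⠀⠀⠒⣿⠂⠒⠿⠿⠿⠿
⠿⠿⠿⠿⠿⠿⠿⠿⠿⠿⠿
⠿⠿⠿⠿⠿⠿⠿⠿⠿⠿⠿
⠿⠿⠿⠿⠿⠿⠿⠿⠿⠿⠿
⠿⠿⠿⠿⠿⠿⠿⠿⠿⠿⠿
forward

⠀⠀⠀⠀⠀⠀⠀⠿⠿⠿⠿
⠀⠀⠀⠀⠀⠀⠀⠿⠿⠿⠿
⠀⠀⠀⠀⠀⠀⠀⠿⠿⠿⠿
⠀⠀⠀⠒⣿⣿⣿⠿⠿⠿⠿
⠀⠀⠀⠿⠂⠴⠒⠿⠿⠿⠿
⠀⠀⠀⠿⠒⣾⣿⠿⠿⠿⠿
⠀⠀⠀⠂⠂⠒⠿⠿⠿⠿⠿
⠀⠀⠀⠒⣿⠂⠒⠿⠿⠿⠿
⠿⠿⠿⠿⠿⠿⠿⠿⠿⠿⠿
⠿⠿⠿⠿⠿⠿⠿⠿⠿⠿⠿
⠿⠿⠿⠿⠿⠿⠿⠿⠿⠿⠿

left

⠀⠀⠀⠀⠀⠀⠀⠀⠿⠿⠿
⠀⠀⠀⠀⠀⠀⠀⠀⠿⠿⠿
⠀⠀⠀⠀⠀⠀⠀⠀⠿⠿⠿
⠀⠀⠀⠒⠒⣿⣿⣿⠿⠿⠿
⠀⠀⠀⠒⠿⠂⠴⠒⠿⠿⠿
⠀⠀⠀⠒⠿⣾⠒⣿⠿⠿⠿
⠀⠀⠀⠒⠂⠂⠒⠿⠿⠿⠿
⠀⠀⠀⠒⠒⣿⠂⠒⠿⠿⠿
⠿⠿⠿⠿⠿⠿⠿⠿⠿⠿⠿
⠿⠿⠿⠿⠿⠿⠿⠿⠿⠿⠿
⠿⠿⠿⠿⠿⠿⠿⠿⠿⠿⠿

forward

⠀⠀⠀⠀⠀⠀⠀⠀⠿⠿⠿
⠀⠀⠀⠀⠀⠀⠀⠀⠿⠿⠿
⠀⠀⠀⠀⠀⠀⠀⠀⠿⠿⠿
⠀⠀⠀⣿⣿⣿⠒⠒⠿⠿⠿
⠀⠀⠀⠒⠒⣿⣿⣿⠿⠿⠿
⠀⠀⠀⠒⠿⣾⠴⠒⠿⠿⠿
⠀⠀⠀⠒⠿⠒⠒⣿⠿⠿⠿
⠀⠀⠀⠒⠂⠂⠒⠿⠿⠿⠿
⠀⠀⠀⠒⠒⣿⠂⠒⠿⠿⠿
⠿⠿⠿⠿⠿⠿⠿⠿⠿⠿⠿
⠿⠿⠿⠿⠿⠿⠿⠿⠿⠿⠿

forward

⠀⠀⠀⠀⠀⠀⠀⠀⠿⠿⠿
⠀⠀⠀⠀⠀⠀⠀⠀⠿⠿⠿
⠀⠀⠀⠀⠀⠀⠀⠀⠿⠿⠿
⠀⠀⠀⠂⣿⠂⠴⠒⠿⠿⠿
⠀⠀⠀⣿⣿⣿⠒⠒⠿⠿⠿
⠀⠀⠀⠒⠒⣾⣿⣿⠿⠿⠿
⠀⠀⠀⠒⠿⠂⠴⠒⠿⠿⠿
⠀⠀⠀⠒⠿⠒⠒⣿⠿⠿⠿
⠀⠀⠀⠒⠂⠂⠒⠿⠿⠿⠿
⠀⠀⠀⠒⠒⣿⠂⠒⠿⠿⠿
⠿⠿⠿⠿⠿⠿⠿⠿⠿⠿⠿

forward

⠀⠀⠀⠀⠀⠀⠀⠀⠿⠿⠿
⠀⠀⠀⠀⠀⠀⠀⠀⠿⠿⠿
⠀⠀⠀⠀⠀⠀⠀⠀⠿⠿⠿
⠀⠀⠀⠂⠒⠒⠴⠂⠿⠿⠿
⠀⠀⠀⠂⣿⠂⠴⠒⠿⠿⠿
⠀⠀⠀⣿⣿⣾⠒⠒⠿⠿⠿
⠀⠀⠀⠒⠒⣿⣿⣿⠿⠿⠿
⠀⠀⠀⠒⠿⠂⠴⠒⠿⠿⠿
⠀⠀⠀⠒⠿⠒⠒⣿⠿⠿⠿
⠀⠀⠀⠒⠂⠂⠒⠿⠿⠿⠿
⠀⠀⠀⠒⠒⣿⠂⠒⠿⠿⠿

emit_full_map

⠂⠒⠒⠴⠂
⠂⣿⠂⠴⠒
⣿⣿⣾⠒⠒
⠒⠒⣿⣿⣿
⠒⠿⠂⠴⠒
⠒⠿⠒⠒⣿
⠒⠂⠂⠒⠿
⠒⠒⣿⠂⠒

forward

⠀⠀⠀⠀⠀⠀⠀⠀⠿⠿⠿
⠀⠀⠀⠀⠀⠀⠀⠀⠿⠿⠿
⠀⠀⠀⠀⠀⠀⠀⠀⠿⠿⠿
⠀⠀⠀⠒⣿⣿⣿⠿⠿⠿⠿
⠀⠀⠀⠂⠒⠒⠴⠂⠿⠿⠿
⠀⠀⠀⠂⣿⣾⠴⠒⠿⠿⠿
⠀⠀⠀⣿⣿⣿⠒⠒⠿⠿⠿
⠀⠀⠀⠒⠒⣿⣿⣿⠿⠿⠿
⠀⠀⠀⠒⠿⠂⠴⠒⠿⠿⠿
⠀⠀⠀⠒⠿⠒⠒⣿⠿⠿⠿
⠀⠀⠀⠒⠂⠂⠒⠿⠿⠿⠿

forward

⠀⠀⠀⠀⠀⠀⠀⠀⠿⠿⠿
⠀⠀⠀⠀⠀⠀⠀⠀⠿⠿⠿
⠀⠀⠀⠀⠀⠀⠀⠀⠿⠿⠿
⠀⠀⠀⣿⣿⠒⠿⠿⠿⠿⠿
⠀⠀⠀⠒⣿⣿⣿⠿⠿⠿⠿
⠀⠀⠀⠂⠒⣾⠴⠂⠿⠿⠿
⠀⠀⠀⠂⣿⠂⠴⠒⠿⠿⠿
⠀⠀⠀⣿⣿⣿⠒⠒⠿⠿⠿
⠀⠀⠀⠒⠒⣿⣿⣿⠿⠿⠿
⠀⠀⠀⠒⠿⠂⠴⠒⠿⠿⠿
⠀⠀⠀⠒⠿⠒⠒⣿⠿⠿⠿

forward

⠀⠀⠀⠀⠀⠀⠀⠀⠿⠿⠿
⠀⠀⠀⠀⠀⠀⠀⠀⠿⠿⠿
⠀⠀⠀⠀⠀⠀⠀⠀⠿⠿⠿
⠀⠀⠀⠴⣿⠴⣿⠂⠿⠿⠿
⠀⠀⠀⣿⣿⠒⠿⠿⠿⠿⠿
⠀⠀⠀⠒⣿⣾⣿⠿⠿⠿⠿
⠀⠀⠀⠂⠒⠒⠴⠂⠿⠿⠿
⠀⠀⠀⠂⣿⠂⠴⠒⠿⠿⠿
⠀⠀⠀⣿⣿⣿⠒⠒⠿⠿⠿
⠀⠀⠀⠒⠒⣿⣿⣿⠿⠿⠿
⠀⠀⠀⠒⠿⠂⠴⠒⠿⠿⠿

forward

⠀⠀⠀⠀⠀⠀⠀⠀⠿⠿⠿
⠀⠀⠀⠀⠀⠀⠀⠀⠿⠿⠿
⠀⠀⠀⠀⠀⠀⠀⠀⠿⠿⠿
⠀⠀⠀⣿⠴⣿⠴⠂⠿⠿⠿
⠀⠀⠀⠴⣿⠴⣿⠂⠿⠿⠿
⠀⠀⠀⣿⣿⣾⠿⠿⠿⠿⠿
⠀⠀⠀⠒⣿⣿⣿⠿⠿⠿⠿
⠀⠀⠀⠂⠒⠒⠴⠂⠿⠿⠿
⠀⠀⠀⠂⣿⠂⠴⠒⠿⠿⠿
⠀⠀⠀⣿⣿⣿⠒⠒⠿⠿⠿
⠀⠀⠀⠒⠒⣿⣿⣿⠿⠿⠿

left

⠀⠀⠀⠀⠀⠀⠀⠀⠀⠿⠿
⠀⠀⠀⠀⠀⠀⠀⠀⠀⠿⠿
⠀⠀⠀⠀⠀⠀⠀⠀⠀⠿⠿
⠀⠀⠀⠒⣿⠴⣿⠴⠂⠿⠿
⠀⠀⠀⠒⠴⣿⠴⣿⠂⠿⠿
⠀⠀⠀⣿⣿⣾⠒⠿⠿⠿⠿
⠀⠀⠀⠴⠒⣿⣿⣿⠿⠿⠿
⠀⠀⠀⠒⠂⠒⠒⠴⠂⠿⠿
⠀⠀⠀⠀⠂⣿⠂⠴⠒⠿⠿
⠀⠀⠀⠀⣿⣿⣿⠒⠒⠿⠿
⠀⠀⠀⠀⠒⠒⣿⣿⣿⠿⠿

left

⠀⠀⠀⠀⠀⠀⠀⠀⠀⠀⠿
⠀⠀⠀⠀⠀⠀⠀⠀⠀⠀⠿
⠀⠀⠀⠀⠀⠀⠀⠀⠀⠀⠿
⠀⠀⠀⠴⠒⣿⠴⣿⠴⠂⠿
⠀⠀⠀⠒⠒⠴⣿⠴⣿⠂⠿
⠀⠀⠀⣿⣿⣾⣿⠒⠿⠿⠿
⠀⠀⠀⠂⠴⠒⣿⣿⣿⠿⠿
⠀⠀⠀⠒⠒⠂⠒⠒⠴⠂⠿
⠀⠀⠀⠀⠀⠂⣿⠂⠴⠒⠿
⠀⠀⠀⠀⠀⣿⣿⣿⠒⠒⠿
⠀⠀⠀⠀⠀⠒⠒⣿⣿⣿⠿

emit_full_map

⠴⠒⣿⠴⣿⠴⠂
⠒⠒⠴⣿⠴⣿⠂
⣿⣿⣾⣿⠒⠿⠿
⠂⠴⠒⣿⣿⣿⠿
⠒⠒⠂⠒⠒⠴⠂
⠀⠀⠂⣿⠂⠴⠒
⠀⠀⣿⣿⣿⠒⠒
⠀⠀⠒⠒⣿⣿⣿
⠀⠀⠒⠿⠂⠴⠒
⠀⠀⠒⠿⠒⠒⣿
⠀⠀⠒⠂⠂⠒⠿
⠀⠀⠒⠒⣿⠂⠒

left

⠀⠀⠀⠀⠀⠀⠀⠀⠀⠀⠀
⠀⠀⠀⠀⠀⠀⠀⠀⠀⠀⠀
⠀⠀⠀⠀⠀⠀⠀⠀⠀⠀⠀
⠀⠀⠀⠒⠴⠒⣿⠴⣿⠴⠂
⠀⠀⠀⠒⠒⠒⠴⣿⠴⣿⠂
⠀⠀⠀⠂⣿⣾⣿⣿⠒⠿⠿
⠀⠀⠀⠒⠂⠴⠒⣿⣿⣿⠿
⠀⠀⠀⣿⠒⠒⠂⠒⠒⠴⠂
⠀⠀⠀⠀⠀⠀⠂⣿⠂⠴⠒
⠀⠀⠀⠀⠀⠀⣿⣿⣿⠒⠒
⠀⠀⠀⠀⠀⠀⠒⠒⣿⣿⣿

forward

⠀⠀⠀⠀⠀⠀⠀⠀⠀⠀⠀
⠀⠀⠀⠀⠀⠀⠀⠀⠀⠀⠀
⠀⠀⠀⠀⠀⠀⠀⠀⠀⠀⠀
⠀⠀⠀⠒⠒⠒⠿⣿⠀⠀⠀
⠀⠀⠀⠒⠴⠒⣿⠴⣿⠴⠂
⠀⠀⠀⠒⠒⣾⠴⣿⠴⣿⠂
⠀⠀⠀⠂⣿⣿⣿⣿⠒⠿⠿
⠀⠀⠀⠒⠂⠴⠒⣿⣿⣿⠿
⠀⠀⠀⣿⠒⠒⠂⠒⠒⠴⠂
⠀⠀⠀⠀⠀⠀⠂⣿⠂⠴⠒
⠀⠀⠀⠀⠀⠀⣿⣿⣿⠒⠒

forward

⠀⠀⠀⠀⠀⠀⠀⠀⠀⠀⠀
⠀⠀⠀⠀⠀⠀⠀⠀⠀⠀⠀
⠀⠀⠀⠀⠀⠀⠀⠀⠀⠀⠀
⠀⠀⠀⠒⠒⣿⠒⠂⠀⠀⠀
⠀⠀⠀⠒⠒⠒⠿⣿⠀⠀⠀
⠀⠀⠀⠒⠴⣾⣿⠴⣿⠴⠂
⠀⠀⠀⠒⠒⠒⠴⣿⠴⣿⠂
⠀⠀⠀⠂⣿⣿⣿⣿⠒⠿⠿
⠀⠀⠀⠒⠂⠴⠒⣿⣿⣿⠿
⠀⠀⠀⣿⠒⠒⠂⠒⠒⠴⠂
⠀⠀⠀⠀⠀⠀⠂⣿⠂⠴⠒

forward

⠀⠀⠀⠀⠀⠀⠀⠀⠀⠀⠀
⠀⠀⠀⠀⠀⠀⠀⠀⠀⠀⠀
⠀⠀⠀⠀⠀⠀⠀⠀⠀⠀⠀
⠀⠀⠀⠒⠴⠒⠂⠴⠀⠀⠀
⠀⠀⠀⠒⠒⣿⠒⠂⠀⠀⠀
⠀⠀⠀⠒⠒⣾⠿⣿⠀⠀⠀
⠀⠀⠀⠒⠴⠒⣿⠴⣿⠴⠂
⠀⠀⠀⠒⠒⠒⠴⣿⠴⣿⠂
⠀⠀⠀⠂⣿⣿⣿⣿⠒⠿⠿
⠀⠀⠀⠒⠂⠴⠒⣿⣿⣿⠿
⠀⠀⠀⣿⠒⠒⠂⠒⠒⠴⠂

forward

⠀⠀⠀⠀⠀⠀⠀⠀⠀⠀⠀
⠀⠀⠀⠀⠀⠀⠀⠀⠀⠀⠀
⠀⠀⠀⠀⠀⠀⠀⠀⠀⠀⠀
⠀⠀⠀⠒⠒⠂⣿⠂⠀⠀⠀
⠀⠀⠀⠒⠴⠒⠂⠴⠀⠀⠀
⠀⠀⠀⠒⠒⣾⠒⠂⠀⠀⠀
⠀⠀⠀⠒⠒⠒⠿⣿⠀⠀⠀
⠀⠀⠀⠒⠴⠒⣿⠴⣿⠴⠂
⠀⠀⠀⠒⠒⠒⠴⣿⠴⣿⠂
⠀⠀⠀⠂⣿⣿⣿⣿⠒⠿⠿
⠀⠀⠀⠒⠂⠴⠒⣿⣿⣿⠿

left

⠀⠀⠀⠀⠀⠀⠀⠀⠀⠀⠀
⠀⠀⠀⠀⠀⠀⠀⠀⠀⠀⠀
⠀⠀⠀⠀⠀⠀⠀⠀⠀⠀⠀
⠀⠀⠀⠒⠒⠒⠂⣿⠂⠀⠀
⠀⠀⠀⠴⠒⠴⠒⠂⠴⠀⠀
⠀⠀⠀⠒⠒⣾⣿⠒⠂⠀⠀
⠀⠀⠀⣿⠒⠒⠒⠿⣿⠀⠀
⠀⠀⠀⠂⠒⠴⠒⣿⠴⣿⠴
⠀⠀⠀⠀⠒⠒⠒⠴⣿⠴⣿
⠀⠀⠀⠀⠂⣿⣿⣿⣿⠒⠿
⠀⠀⠀⠀⠒⠂⠴⠒⣿⣿⣿

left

⠀⠀⠀⠀⠀⠀⠀⠀⠀⠀⠀
⠀⠀⠀⠀⠀⠀⠀⠀⠀⠀⠀
⠀⠀⠀⠀⠀⠀⠀⠀⠀⠀⠀
⠀⠀⠀⠂⠒⠒⠒⠂⣿⠂⠀
⠀⠀⠀⠂⠴⠒⠴⠒⠂⠴⠀
⠀⠀⠀⠂⠒⣾⠒⣿⠒⠂⠀
⠀⠀⠀⠒⣿⠒⠒⠒⠿⣿⠀
⠀⠀⠀⠒⠂⠒⠴⠒⣿⠴⣿
⠀⠀⠀⠀⠀⠒⠒⠒⠴⣿⠴
⠀⠀⠀⠀⠀⠂⣿⣿⣿⣿⠒
⠀⠀⠀⠀⠀⠒⠂⠴⠒⣿⣿

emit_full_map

⠂⠒⠒⠒⠂⣿⠂⠀⠀⠀
⠂⠴⠒⠴⠒⠂⠴⠀⠀⠀
⠂⠒⣾⠒⣿⠒⠂⠀⠀⠀
⠒⣿⠒⠒⠒⠿⣿⠀⠀⠀
⠒⠂⠒⠴⠒⣿⠴⣿⠴⠂
⠀⠀⠒⠒⠒⠴⣿⠴⣿⠂
⠀⠀⠂⣿⣿⣿⣿⠒⠿⠿
⠀⠀⠒⠂⠴⠒⣿⣿⣿⠿
⠀⠀⣿⠒⠒⠂⠒⠒⠴⠂
⠀⠀⠀⠀⠀⠂⣿⠂⠴⠒
⠀⠀⠀⠀⠀⣿⣿⣿⠒⠒
⠀⠀⠀⠀⠀⠒⠒⣿⣿⣿
⠀⠀⠀⠀⠀⠒⠿⠂⠴⠒
⠀⠀⠀⠀⠀⠒⠿⠒⠒⣿
⠀⠀⠀⠀⠀⠒⠂⠂⠒⠿
⠀⠀⠀⠀⠀⠒⠒⣿⠂⠒

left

⠀⠀⠀⠀⠀⠀⠀⠀⠀⠀⠀
⠀⠀⠀⠀⠀⠀⠀⠀⠀⠀⠀
⠀⠀⠀⠀⠀⠀⠀⠀⠀⠀⠀
⠀⠀⠀⠒⠂⠒⠒⠒⠂⣿⠂
⠀⠀⠀⠂⠂⠴⠒⠴⠒⠂⠴
⠀⠀⠀⠂⠂⣾⠒⠒⣿⠒⠂
⠀⠀⠀⠴⠒⣿⠒⠒⠒⠿⣿
⠀⠀⠀⠴⠒⠂⠒⠴⠒⣿⠴
⠀⠀⠀⠀⠀⠀⠒⠒⠒⠴⣿
⠀⠀⠀⠀⠀⠀⠂⣿⣿⣿⣿
⠀⠀⠀⠀⠀⠀⠒⠂⠴⠒⣿

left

⠀⠀⠀⠀⠀⠀⠀⠀⠀⠀⠀
⠀⠀⠀⠀⠀⠀⠀⠀⠀⠀⠀
⠀⠀⠀⠀⠀⠀⠀⠀⠀⠀⠀
⠀⠀⠀⠒⠒⠂⠒⠒⠒⠂⣿
⠀⠀⠀⠒⠂⠂⠴⠒⠴⠒⠂
⠀⠀⠀⣿⠂⣾⠒⠒⠒⣿⠒
⠀⠀⠀⠂⠴⠒⣿⠒⠒⠒⠿
⠀⠀⠀⠂⠴⠒⠂⠒⠴⠒⣿
⠀⠀⠀⠀⠀⠀⠀⠒⠒⠒⠴
⠀⠀⠀⠀⠀⠀⠀⠂⣿⣿⣿
⠀⠀⠀⠀⠀⠀⠀⠒⠂⠴⠒

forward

⠀⠀⠀⠀⠀⠀⠀⠀⠀⠀⠀
⠀⠀⠀⠀⠀⠀⠀⠀⠀⠀⠀
⠀⠀⠀⠀⠀⠀⠀⠀⠀⠀⠀
⠀⠀⠀⠒⠒⣿⣿⠂⠀⠀⠀
⠀⠀⠀⠒⠒⠂⠒⠒⠒⠂⣿
⠀⠀⠀⠒⠂⣾⠴⠒⠴⠒⠂
⠀⠀⠀⣿⠂⠂⠒⠒⠒⣿⠒
⠀⠀⠀⠂⠴⠒⣿⠒⠒⠒⠿
⠀⠀⠀⠂⠴⠒⠂⠒⠴⠒⣿
⠀⠀⠀⠀⠀⠀⠀⠒⠒⠒⠴
⠀⠀⠀⠀⠀⠀⠀⠂⣿⣿⣿

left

⠀⠀⠀⠀⠀⠀⠀⠀⠀⠀⠀
⠀⠀⠀⠀⠀⠀⠀⠀⠀⠀⠀
⠀⠀⠀⠀⠀⠀⠀⠀⠀⠀⠀
⠀⠀⠀⠿⠒⠒⣿⣿⠂⠀⠀
⠀⠀⠀⠿⠒⠒⠂⠒⠒⠒⠂
⠀⠀⠀⠒⠒⣾⠂⠴⠒⠴⠒
⠀⠀⠀⣿⣿⠂⠂⠒⠒⠒⣿
⠀⠀⠀⠂⠂⠴⠒⣿⠒⠒⠒
⠀⠀⠀⠀⠂⠴⠒⠂⠒⠴⠒
⠀⠀⠀⠀⠀⠀⠀⠀⠒⠒⠒
⠀⠀⠀⠀⠀⠀⠀⠀⠂⣿⣿

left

⠀⠀⠀⠀⠀⠀⠀⠀⠀⠀⠀
⠀⠀⠀⠀⠀⠀⠀⠀⠀⠀⠀
⠀⠀⠀⠀⠀⠀⠀⠀⠀⠀⠀
⠀⠀⠀⠂⠿⠒⠒⣿⣿⠂⠀
⠀⠀⠀⠂⠿⠒⠒⠂⠒⠒⠒
⠀⠀⠀⣿⠒⣾⠂⠂⠴⠒⠴
⠀⠀⠀⠴⣿⣿⠂⠂⠒⠒⠒
⠀⠀⠀⠂⠂⠂⠴⠒⣿⠒⠒
⠀⠀⠀⠀⠀⠂⠴⠒⠂⠒⠴
⠀⠀⠀⠀⠀⠀⠀⠀⠀⠒⠒
⠀⠀⠀⠀⠀⠀⠀⠀⠀⠂⣿

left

⠀⠀⠀⠀⠀⠀⠀⠀⠀⠀⠀
⠀⠀⠀⠀⠀⠀⠀⠀⠀⠀⠀
⠀⠀⠀⠀⠀⠀⠀⠀⠀⠀⠀
⠀⠀⠀⠒⠂⠿⠒⠒⣿⣿⠂
⠀⠀⠀⠂⠂⠿⠒⠒⠂⠒⠒
⠀⠀⠀⠒⣿⣾⠒⠂⠂⠴⠒
⠀⠀⠀⣿⠴⣿⣿⠂⠂⠒⠒
⠀⠀⠀⠒⠂⠂⠂⠴⠒⣿⠒
⠀⠀⠀⠀⠀⠀⠂⠴⠒⠂⠒
⠀⠀⠀⠀⠀⠀⠀⠀⠀⠀⠒
⠀⠀⠀⠀⠀⠀⠀⠀⠀⠀⠂

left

⠀⠀⠀⠀⠀⠀⠀⠀⠀⠀⠀
⠀⠀⠀⠀⠀⠀⠀⠀⠀⠀⠀
⠀⠀⠀⠀⠀⠀⠀⠀⠀⠀⠀
⠀⠀⠀⠂⠒⠂⠿⠒⠒⣿⣿
⠀⠀⠀⠿⠂⠂⠿⠒⠒⠂⠒
⠀⠀⠀⠒⠒⣾⠒⠒⠂⠂⠴
⠀⠀⠀⠒⣿⠴⣿⣿⠂⠂⠒
⠀⠀⠀⠒⠒⠂⠂⠂⠴⠒⣿
⠀⠀⠀⠀⠀⠀⠀⠂⠴⠒⠂
⠀⠀⠀⠀⠀⠀⠀⠀⠀⠀⠀
⠀⠀⠀⠀⠀⠀⠀⠀⠀⠀⠀

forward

⠿⠿⠿⠿⠿⠿⠿⠿⠿⠿⠿
⠀⠀⠀⠀⠀⠀⠀⠀⠀⠀⠀
⠀⠀⠀⠀⠀⠀⠀⠀⠀⠀⠀
⠀⠀⠀⣿⠿⣿⠂⠒⠀⠀⠀
⠀⠀⠀⠂⠒⠂⠿⠒⠒⣿⣿
⠀⠀⠀⠿⠂⣾⠿⠒⠒⠂⠒
⠀⠀⠀⠒⠒⣿⠒⠒⠂⠂⠴
⠀⠀⠀⠒⣿⠴⣿⣿⠂⠂⠒
⠀⠀⠀⠒⠒⠂⠂⠂⠴⠒⣿
⠀⠀⠀⠀⠀⠀⠀⠂⠴⠒⠂
⠀⠀⠀⠀⠀⠀⠀⠀⠀⠀⠀

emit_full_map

⣿⠿⣿⠂⠒⠀⠀⠀⠀⠀⠀⠀⠀⠀⠀⠀
⠂⠒⠂⠿⠒⠒⣿⣿⠂⠀⠀⠀⠀⠀⠀⠀
⠿⠂⣾⠿⠒⠒⠂⠒⠒⠒⠂⣿⠂⠀⠀⠀
⠒⠒⣿⠒⠒⠂⠂⠴⠒⠴⠒⠂⠴⠀⠀⠀
⠒⣿⠴⣿⣿⠂⠂⠒⠒⠒⣿⠒⠂⠀⠀⠀
⠒⠒⠂⠂⠂⠴⠒⣿⠒⠒⠒⠿⣿⠀⠀⠀
⠀⠀⠀⠀⠂⠴⠒⠂⠒⠴⠒⣿⠴⣿⠴⠂
⠀⠀⠀⠀⠀⠀⠀⠀⠒⠒⠒⠴⣿⠴⣿⠂
⠀⠀⠀⠀⠀⠀⠀⠀⠂⣿⣿⣿⣿⠒⠿⠿
⠀⠀⠀⠀⠀⠀⠀⠀⠒⠂⠴⠒⣿⣿⣿⠿
⠀⠀⠀⠀⠀⠀⠀⠀⣿⠒⠒⠂⠒⠒⠴⠂
⠀⠀⠀⠀⠀⠀⠀⠀⠀⠀⠀⠂⣿⠂⠴⠒
⠀⠀⠀⠀⠀⠀⠀⠀⠀⠀⠀⣿⣿⣿⠒⠒
⠀⠀⠀⠀⠀⠀⠀⠀⠀⠀⠀⠒⠒⣿⣿⣿
⠀⠀⠀⠀⠀⠀⠀⠀⠀⠀⠀⠒⠿⠂⠴⠒
⠀⠀⠀⠀⠀⠀⠀⠀⠀⠀⠀⠒⠿⠒⠒⣿
⠀⠀⠀⠀⠀⠀⠀⠀⠀⠀⠀⠒⠂⠂⠒⠿
⠀⠀⠀⠀⠀⠀⠀⠀⠀⠀⠀⠒⠒⣿⠂⠒

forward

⠿⠿⠿⠿⠿⠿⠿⠿⠿⠿⠿
⠿⠿⠿⠿⠿⠿⠿⠿⠿⠿⠿
⠀⠀⠀⠀⠀⠀⠀⠀⠀⠀⠀
⠀⠀⠀⣿⣿⠒⣿⠒⠀⠀⠀
⠀⠀⠀⣿⠿⣿⠂⠒⠀⠀⠀
⠀⠀⠀⠂⠒⣾⠿⠒⠒⣿⣿
⠀⠀⠀⠿⠂⠂⠿⠒⠒⠂⠒
⠀⠀⠀⠒⠒⣿⠒⠒⠂⠂⠴
⠀⠀⠀⠒⣿⠴⣿⣿⠂⠂⠒
⠀⠀⠀⠒⠒⠂⠂⠂⠴⠒⣿
⠀⠀⠀⠀⠀⠀⠀⠂⠴⠒⠂

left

⠿⠿⠿⠿⠿⠿⠿⠿⠿⠿⠿
⠿⠿⠿⠿⠿⠿⠿⠿⠿⠿⠿
⠀⠀⠀⠀⠀⠀⠀⠀⠀⠀⠀
⠀⠀⠀⠒⣿⣿⠒⣿⠒⠀⠀
⠀⠀⠀⣿⣿⠿⣿⠂⠒⠀⠀
⠀⠀⠀⠒⠂⣾⠂⠿⠒⠒⣿
⠀⠀⠀⠴⠿⠂⠂⠿⠒⠒⠂
⠀⠀⠀⠒⠒⠒⣿⠒⠒⠂⠂
⠀⠀⠀⠀⠒⣿⠴⣿⣿⠂⠂
⠀⠀⠀⠀⠒⠒⠂⠂⠂⠴⠒
⠀⠀⠀⠀⠀⠀⠀⠀⠂⠴⠒

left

⠿⠿⠿⠿⠿⠿⠿⠿⠿⠿⠿
⠿⠿⠿⠿⠿⠿⠿⠿⠿⠿⠿
⠀⠀⠀⠀⠀⠀⠀⠀⠀⠀⠀
⠀⠀⠀⠿⠒⣿⣿⠒⣿⠒⠀
⠀⠀⠀⠂⣿⣿⠿⣿⠂⠒⠀
⠀⠀⠀⣿⠒⣾⠒⠂⠿⠒⠒
⠀⠀⠀⣿⠴⠿⠂⠂⠿⠒⠒
⠀⠀⠀⠒⠒⠒⠒⣿⠒⠒⠂
⠀⠀⠀⠀⠀⠒⣿⠴⣿⣿⠂
⠀⠀⠀⠀⠀⠒⠒⠂⠂⠂⠴
⠀⠀⠀⠀⠀⠀⠀⠀⠀⠂⠴

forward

⠿⠿⠿⠿⠿⠿⠿⠿⠿⠿⠿
⠿⠿⠿⠿⠿⠿⠿⠿⠿⠿⠿
⠿⠿⠿⠿⠿⠿⠿⠿⠿⠿⠿
⠀⠀⠀⠒⠂⣿⠂⠒⠀⠀⠀
⠀⠀⠀⠿⠒⣿⣿⠒⣿⠒⠀
⠀⠀⠀⠂⣿⣾⠿⣿⠂⠒⠀
⠀⠀⠀⣿⠒⠂⠒⠂⠿⠒⠒
⠀⠀⠀⣿⠴⠿⠂⠂⠿⠒⠒
⠀⠀⠀⠒⠒⠒⠒⣿⠒⠒⠂
⠀⠀⠀⠀⠀⠒⣿⠴⣿⣿⠂
⠀⠀⠀⠀⠀⠒⠒⠂⠂⠂⠴

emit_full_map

⠒⠂⣿⠂⠒⠀⠀⠀⠀⠀⠀⠀⠀⠀⠀⠀⠀⠀
⠿⠒⣿⣿⠒⣿⠒⠀⠀⠀⠀⠀⠀⠀⠀⠀⠀⠀
⠂⣿⣾⠿⣿⠂⠒⠀⠀⠀⠀⠀⠀⠀⠀⠀⠀⠀
⣿⠒⠂⠒⠂⠿⠒⠒⣿⣿⠂⠀⠀⠀⠀⠀⠀⠀
⣿⠴⠿⠂⠂⠿⠒⠒⠂⠒⠒⠒⠂⣿⠂⠀⠀⠀
⠒⠒⠒⠒⣿⠒⠒⠂⠂⠴⠒⠴⠒⠂⠴⠀⠀⠀
⠀⠀⠒⣿⠴⣿⣿⠂⠂⠒⠒⠒⣿⠒⠂⠀⠀⠀
⠀⠀⠒⠒⠂⠂⠂⠴⠒⣿⠒⠒⠒⠿⣿⠀⠀⠀
⠀⠀⠀⠀⠀⠀⠂⠴⠒⠂⠒⠴⠒⣿⠴⣿⠴⠂
⠀⠀⠀⠀⠀⠀⠀⠀⠀⠀⠒⠒⠒⠴⣿⠴⣿⠂
⠀⠀⠀⠀⠀⠀⠀⠀⠀⠀⠂⣿⣿⣿⣿⠒⠿⠿
⠀⠀⠀⠀⠀⠀⠀⠀⠀⠀⠒⠂⠴⠒⣿⣿⣿⠿
⠀⠀⠀⠀⠀⠀⠀⠀⠀⠀⣿⠒⠒⠂⠒⠒⠴⠂
⠀⠀⠀⠀⠀⠀⠀⠀⠀⠀⠀⠀⠀⠂⣿⠂⠴⠒
⠀⠀⠀⠀⠀⠀⠀⠀⠀⠀⠀⠀⠀⣿⣿⣿⠒⠒
⠀⠀⠀⠀⠀⠀⠀⠀⠀⠀⠀⠀⠀⠒⠒⣿⣿⣿
⠀⠀⠀⠀⠀⠀⠀⠀⠀⠀⠀⠀⠀⠒⠿⠂⠴⠒
⠀⠀⠀⠀⠀⠀⠀⠀⠀⠀⠀⠀⠀⠒⠿⠒⠒⣿
⠀⠀⠀⠀⠀⠀⠀⠀⠀⠀⠀⠀⠀⠒⠂⠂⠒⠿
⠀⠀⠀⠀⠀⠀⠀⠀⠀⠀⠀⠀⠀⠒⠒⣿⠂⠒


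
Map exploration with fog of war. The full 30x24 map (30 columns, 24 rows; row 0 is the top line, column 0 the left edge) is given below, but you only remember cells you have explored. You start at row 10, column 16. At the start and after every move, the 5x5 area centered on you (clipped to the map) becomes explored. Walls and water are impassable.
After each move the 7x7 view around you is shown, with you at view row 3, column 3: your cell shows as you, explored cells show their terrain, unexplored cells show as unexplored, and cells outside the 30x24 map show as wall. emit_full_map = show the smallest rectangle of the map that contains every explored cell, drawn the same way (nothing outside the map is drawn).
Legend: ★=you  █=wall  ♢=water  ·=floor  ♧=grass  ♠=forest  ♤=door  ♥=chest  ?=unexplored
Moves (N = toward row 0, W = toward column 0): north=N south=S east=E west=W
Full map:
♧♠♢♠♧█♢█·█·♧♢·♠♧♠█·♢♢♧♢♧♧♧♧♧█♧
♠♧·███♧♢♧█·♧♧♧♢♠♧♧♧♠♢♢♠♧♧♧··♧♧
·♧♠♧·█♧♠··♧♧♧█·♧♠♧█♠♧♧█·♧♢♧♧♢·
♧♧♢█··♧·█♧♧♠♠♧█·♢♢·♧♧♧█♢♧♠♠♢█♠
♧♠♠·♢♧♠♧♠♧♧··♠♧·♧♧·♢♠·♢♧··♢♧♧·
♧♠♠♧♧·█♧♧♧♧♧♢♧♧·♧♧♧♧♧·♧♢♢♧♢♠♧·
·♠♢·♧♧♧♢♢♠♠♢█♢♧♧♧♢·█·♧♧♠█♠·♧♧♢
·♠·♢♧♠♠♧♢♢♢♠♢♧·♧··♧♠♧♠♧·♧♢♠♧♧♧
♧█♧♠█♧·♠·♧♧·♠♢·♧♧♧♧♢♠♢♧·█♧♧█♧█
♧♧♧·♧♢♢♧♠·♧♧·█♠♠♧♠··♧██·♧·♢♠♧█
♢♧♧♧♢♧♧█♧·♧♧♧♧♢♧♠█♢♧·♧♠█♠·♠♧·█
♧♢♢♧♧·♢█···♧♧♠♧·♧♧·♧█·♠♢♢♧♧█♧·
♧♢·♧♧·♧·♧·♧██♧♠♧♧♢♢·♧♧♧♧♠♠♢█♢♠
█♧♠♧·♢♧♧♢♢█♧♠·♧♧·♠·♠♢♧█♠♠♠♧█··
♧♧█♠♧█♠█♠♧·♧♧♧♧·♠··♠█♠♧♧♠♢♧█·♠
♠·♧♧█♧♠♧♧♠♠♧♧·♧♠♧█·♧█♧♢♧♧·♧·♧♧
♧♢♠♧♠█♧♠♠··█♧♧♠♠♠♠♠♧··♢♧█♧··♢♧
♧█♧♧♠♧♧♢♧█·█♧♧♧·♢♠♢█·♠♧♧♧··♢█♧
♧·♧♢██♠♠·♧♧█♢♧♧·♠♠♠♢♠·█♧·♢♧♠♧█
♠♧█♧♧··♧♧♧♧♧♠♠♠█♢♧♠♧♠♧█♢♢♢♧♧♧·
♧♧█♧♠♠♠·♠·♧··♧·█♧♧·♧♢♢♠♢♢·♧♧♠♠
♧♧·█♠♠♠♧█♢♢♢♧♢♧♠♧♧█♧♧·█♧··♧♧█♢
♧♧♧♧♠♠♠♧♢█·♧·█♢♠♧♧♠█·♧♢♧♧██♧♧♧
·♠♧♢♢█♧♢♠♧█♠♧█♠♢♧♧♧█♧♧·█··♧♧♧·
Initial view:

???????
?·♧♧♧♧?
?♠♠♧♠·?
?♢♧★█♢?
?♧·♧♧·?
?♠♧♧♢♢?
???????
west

???????
?♢·♧♧♧♧
?█♠♠♧♠·
?♧♢★♠█♢
?♠♧·♧♧·
?♧♠♧♧♢♢
???????

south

?♢·♧♧♧♧
?█♠♠♧♠·
?♧♢♧♠█♢
?♠♧★♧♧·
?♧♠♧♧♢♢
?·♧♧·♠?
???????

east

♢·♧♧♧♧?
█♠♠♧♠·?
♧♢♧♠█♢?
♠♧·★♧·?
♧♠♧♧♢♢?
·♧♧·♠·?
???????

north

???????
♢·♧♧♧♧?
█♠♠♧♠·?
♧♢♧★█♢?
♠♧·♧♧·?
♧♠♧♧♢♢?
·♧♧·♠·?

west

???????
?♢·♧♧♧♧
?█♠♠♧♠·
?♧♢★♠█♢
?♠♧·♧♧·
?♧♠♧♧♢♢
?·♧♧·♠·

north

???????
?♧·♧··?
?♢·♧♧♧♧
?█♠★♧♠·
?♧♢♧♠█♢
?♠♧·♧♧·
?♧♠♧♧♢♢

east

???????
♧·♧··♧?
♢·♧♧♧♧?
█♠♠★♠·?
♧♢♧♠█♢?
♠♧·♧♧·?
♧♠♧♧♢♢?

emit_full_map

♧·♧··♧
♢·♧♧♧♧
█♠♠★♠·
♧♢♧♠█♢
♠♧·♧♧·
♧♠♧♧♢♢
·♧♧·♠·

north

???????
?♧♧♧♢·?
♧·♧··♧?
♢·♧★♧♧?
█♠♠♧♠·?
♧♢♧♠█♢?
♠♧·♧♧·?

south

?♧♧♧♢·?
♧·♧··♧?
♢·♧♧♧♧?
█♠♠★♠·?
♧♢♧♠█♢?
♠♧·♧♧·?
♧♠♧♧♢♢?

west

??♧♧♧♢·
?♧·♧··♧
?♢·♧♧♧♧
?█♠★♧♠·
?♧♢♧♠█♢
?♠♧·♧♧·
?♧♠♧♧♢♢

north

???????
?♢♧♧♧♢·
?♧·♧··♧
?♢·★♧♧♧
?█♠♠♧♠·
?♧♢♧♠█♢
?♠♧·♧♧·

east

???????
♢♧♧♧♢·?
♧·♧··♧?
♢·♧★♧♧?
█♠♠♧♠·?
♧♢♧♠█♢?
♠♧·♧♧·?

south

♢♧♧♧♢·?
♧·♧··♧?
♢·♧♧♧♧?
█♠♠★♠·?
♧♢♧♠█♢?
♠♧·♧♧·?
♧♠♧♧♢♢?

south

♧·♧··♧?
♢·♧♧♧♧?
█♠♠♧♠·?
♧♢♧★█♢?
♠♧·♧♧·?
♧♠♧♧♢♢?
·♧♧·♠·?

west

?♧·♧··♧
?♢·♧♧♧♧
?█♠♠♧♠·
?♧♢★♠█♢
?♠♧·♧♧·
?♧♠♧♧♢♢
?·♧♧·♠·

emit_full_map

♢♧♧♧♢·
♧·♧··♧
♢·♧♧♧♧
█♠♠♧♠·
♧♢★♠█♢
♠♧·♧♧·
♧♠♧♧♢♢
·♧♧·♠·

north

?♢♧♧♧♢·
?♧·♧··♧
?♢·♧♧♧♧
?█♠★♧♠·
?♧♢♧♠█♢
?♠♧·♧♧·
?♧♠♧♧♢♢

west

??♢♧♧♧♢
?♢♧·♧··
?♠♢·♧♧♧
?·█★♠♧♠
?♧♧♢♧♠█
?♧♠♧·♧♧
??♧♠♧♧♢

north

???????
?█♢♧♧♧♢
?♢♧·♧··
?♠♢★♧♧♧
?·█♠♠♧♠
?♧♧♢♧♠█
?♧♠♧·♧♧

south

?█♢♧♧♧♢
?♢♧·♧··
?♠♢·♧♧♧
?·█★♠♧♠
?♧♧♢♧♠█
?♧♠♧·♧♧
??♧♠♧♧♢

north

???????
?█♢♧♧♧♢
?♢♧·♧··
?♠♢★♧♧♧
?·█♠♠♧♠
?♧♧♢♧♠█
?♧♠♧·♧♧

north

???????
?♢♧♧·♧?
?█♢♧♧♧♢
?♢♧★♧··
?♠♢·♧♧♧
?·█♠♠♧♠
?♧♧♢♧♠█

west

???????
?♧♢♧♧·♧
?♢█♢♧♧♧
?♠♢★·♧·
?·♠♢·♧♧
?♧·█♠♠♧
??♧♧♢♧♠

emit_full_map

♧♢♧♧·♧??
♢█♢♧♧♧♢·
♠♢★·♧··♧
·♠♢·♧♧♧♧
♧·█♠♠♧♠·
?♧♧♢♧♠█♢
?♧♠♧·♧♧·
??♧♠♧♧♢♢
??·♧♧·♠·

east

???????
♧♢♧♧·♧?
♢█♢♧♧♧♢
♠♢♧★♧··
·♠♢·♧♧♧
♧·█♠♠♧♠
?♧♧♢♧♠█

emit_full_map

♧♢♧♧·♧??
♢█♢♧♧♧♢·
♠♢♧★♧··♧
·♠♢·♧♧♧♧
♧·█♠♠♧♠·
?♧♧♢♧♠█♢
?♧♠♧·♧♧·
??♧♠♧♧♢♢
??·♧♧·♠·


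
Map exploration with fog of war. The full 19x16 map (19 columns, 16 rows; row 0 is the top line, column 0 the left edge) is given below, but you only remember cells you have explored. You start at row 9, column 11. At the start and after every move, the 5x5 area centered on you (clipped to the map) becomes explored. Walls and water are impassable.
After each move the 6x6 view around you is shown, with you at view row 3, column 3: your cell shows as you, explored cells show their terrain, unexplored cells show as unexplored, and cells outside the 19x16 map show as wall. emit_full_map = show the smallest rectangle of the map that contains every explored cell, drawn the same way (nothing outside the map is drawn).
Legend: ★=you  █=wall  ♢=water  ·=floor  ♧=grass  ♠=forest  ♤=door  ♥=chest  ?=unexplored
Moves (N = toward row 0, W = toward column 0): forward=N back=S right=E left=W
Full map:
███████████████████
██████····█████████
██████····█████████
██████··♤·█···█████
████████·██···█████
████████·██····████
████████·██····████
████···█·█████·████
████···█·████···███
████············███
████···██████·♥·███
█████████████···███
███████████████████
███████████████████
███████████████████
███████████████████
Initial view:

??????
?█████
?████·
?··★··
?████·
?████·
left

??????
?·████
?·████
?··★··
?█████
?█████

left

??????
?█·███
?█·███
?··★··
?█████
?█████

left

??????
?·█·██
?·█·██
?··★··
?·████
?█████

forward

??????
?██·██
?·█·██
?·█★██
?·····
?·████

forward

??????
?██·██
?██·██
?·█★██
?·█·██
?·····

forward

??????
?██·██
?██·██
?██★██
?·█·██
?·█·██

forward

??????
?··♤·█
?██·██
?██★██
?██·██
?·█·██

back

?··♤·█
?██·██
?██·██
?██★██
?·█·██
?·█·██

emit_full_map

··♤·█???
██·██???
██·██???
██★██???
·█·█████
·█·████·
········
·██████·
███████·

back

?██·██
?██·██
?██·██
?·█★██
?·█·██
?·····

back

?██·██
?██·██
?·█·██
?·█★██
?·····
?·████

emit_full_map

··♤·█???
██·██???
██·██???
██·██???
·█·█████
·█★████·
········
·██████·
███████·
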